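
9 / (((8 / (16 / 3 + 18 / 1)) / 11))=1155 / 4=288.75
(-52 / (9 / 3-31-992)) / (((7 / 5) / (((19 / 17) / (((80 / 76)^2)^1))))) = 89167 / 2427600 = 0.04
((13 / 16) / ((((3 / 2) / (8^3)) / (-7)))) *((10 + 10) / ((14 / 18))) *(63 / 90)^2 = -122304 / 5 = -24460.80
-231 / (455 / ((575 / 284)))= -3795 / 3692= -1.03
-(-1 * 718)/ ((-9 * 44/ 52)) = -9334/ 99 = -94.28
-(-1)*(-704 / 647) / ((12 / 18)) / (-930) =176 / 100285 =0.00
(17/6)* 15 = 85/2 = 42.50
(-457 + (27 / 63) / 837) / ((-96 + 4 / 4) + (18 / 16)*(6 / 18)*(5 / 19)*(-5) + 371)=-135663040 / 81785781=-1.66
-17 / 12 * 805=-13685 / 12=-1140.42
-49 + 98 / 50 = -1176 / 25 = -47.04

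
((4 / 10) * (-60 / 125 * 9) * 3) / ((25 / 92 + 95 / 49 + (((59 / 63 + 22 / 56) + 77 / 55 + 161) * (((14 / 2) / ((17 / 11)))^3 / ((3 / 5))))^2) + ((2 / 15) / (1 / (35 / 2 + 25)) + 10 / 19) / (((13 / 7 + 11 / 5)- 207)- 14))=-9887482031666454520704 / 1226371906609737025628965610375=-0.00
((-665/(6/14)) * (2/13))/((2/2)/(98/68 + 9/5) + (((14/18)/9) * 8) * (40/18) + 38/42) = -8725806810/100507121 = -86.82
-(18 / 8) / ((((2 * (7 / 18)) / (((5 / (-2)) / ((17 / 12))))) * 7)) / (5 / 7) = 243 / 238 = 1.02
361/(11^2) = 361/121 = 2.98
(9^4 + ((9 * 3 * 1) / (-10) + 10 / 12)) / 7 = 98387 / 105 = 937.02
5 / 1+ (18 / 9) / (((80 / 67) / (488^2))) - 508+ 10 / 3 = 5975873 / 15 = 398391.53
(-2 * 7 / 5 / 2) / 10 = -7 / 50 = -0.14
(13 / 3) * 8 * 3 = 104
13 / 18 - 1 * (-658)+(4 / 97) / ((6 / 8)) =1150225 / 1746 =658.78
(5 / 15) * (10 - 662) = -652 / 3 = -217.33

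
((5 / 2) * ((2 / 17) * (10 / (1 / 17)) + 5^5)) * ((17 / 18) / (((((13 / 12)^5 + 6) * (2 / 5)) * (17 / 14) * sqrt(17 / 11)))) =44755200 * sqrt(187) / 372857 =1641.43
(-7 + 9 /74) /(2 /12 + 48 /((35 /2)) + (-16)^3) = 0.00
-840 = -840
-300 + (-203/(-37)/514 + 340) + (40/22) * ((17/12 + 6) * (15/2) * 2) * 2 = 93000253/209198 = 444.56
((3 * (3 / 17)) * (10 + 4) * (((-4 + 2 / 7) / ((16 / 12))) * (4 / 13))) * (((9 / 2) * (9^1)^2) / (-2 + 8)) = -6561 / 17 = -385.94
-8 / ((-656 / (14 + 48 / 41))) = 311 / 1681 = 0.19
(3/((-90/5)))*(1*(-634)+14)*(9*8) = 7440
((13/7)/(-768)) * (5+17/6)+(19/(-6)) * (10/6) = -170851/32256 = -5.30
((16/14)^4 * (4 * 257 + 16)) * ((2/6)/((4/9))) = 3207168/2401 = 1335.76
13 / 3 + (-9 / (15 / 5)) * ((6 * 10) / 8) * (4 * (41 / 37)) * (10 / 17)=-102523 / 1887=-54.33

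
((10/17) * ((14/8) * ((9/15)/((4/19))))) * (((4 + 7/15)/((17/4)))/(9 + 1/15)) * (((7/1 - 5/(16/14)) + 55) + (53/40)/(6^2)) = 19.61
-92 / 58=-46 / 29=-1.59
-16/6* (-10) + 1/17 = 1363/51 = 26.73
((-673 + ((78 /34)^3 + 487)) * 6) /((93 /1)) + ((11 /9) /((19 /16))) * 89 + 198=278.38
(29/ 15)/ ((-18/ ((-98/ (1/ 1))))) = 1421/ 135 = 10.53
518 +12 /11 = 5710 /11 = 519.09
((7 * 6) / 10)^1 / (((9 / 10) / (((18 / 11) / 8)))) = 21 / 22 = 0.95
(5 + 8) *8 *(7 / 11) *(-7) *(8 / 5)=-40768 / 55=-741.24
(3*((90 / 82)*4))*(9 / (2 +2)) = 1215 / 41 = 29.63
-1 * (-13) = 13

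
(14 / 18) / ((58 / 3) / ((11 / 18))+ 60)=11 / 1296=0.01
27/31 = 0.87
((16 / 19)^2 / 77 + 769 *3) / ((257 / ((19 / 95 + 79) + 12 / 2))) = 5463700062 / 7143829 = 764.81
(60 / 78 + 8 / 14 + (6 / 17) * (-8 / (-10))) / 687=12554 / 5313945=0.00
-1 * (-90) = 90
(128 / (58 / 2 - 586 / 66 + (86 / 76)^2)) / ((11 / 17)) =9426432 / 1019833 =9.24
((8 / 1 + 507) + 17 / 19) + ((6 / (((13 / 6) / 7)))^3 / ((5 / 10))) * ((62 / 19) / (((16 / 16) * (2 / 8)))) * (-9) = -71415892718 / 41743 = -1710847.15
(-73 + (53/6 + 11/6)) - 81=-430/3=-143.33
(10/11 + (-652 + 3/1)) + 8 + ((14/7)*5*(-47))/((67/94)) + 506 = -584805/737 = -793.49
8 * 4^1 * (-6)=-192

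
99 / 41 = 2.41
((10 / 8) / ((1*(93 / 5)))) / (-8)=-25 / 2976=-0.01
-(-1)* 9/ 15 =0.60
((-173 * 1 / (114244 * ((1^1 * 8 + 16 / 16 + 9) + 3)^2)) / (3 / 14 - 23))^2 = 29929 / 1317859995231335556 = 0.00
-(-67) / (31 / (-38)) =-2546 / 31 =-82.13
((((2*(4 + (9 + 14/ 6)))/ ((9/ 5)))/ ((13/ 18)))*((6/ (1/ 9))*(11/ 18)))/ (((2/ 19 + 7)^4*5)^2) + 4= 28684284173583157484/ 7171062449712890625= 4.00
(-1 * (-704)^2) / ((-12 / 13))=1610752 / 3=536917.33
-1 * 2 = -2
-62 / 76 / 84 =-31 / 3192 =-0.01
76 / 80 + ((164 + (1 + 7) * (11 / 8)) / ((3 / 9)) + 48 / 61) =642619 / 1220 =526.74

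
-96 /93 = -1.03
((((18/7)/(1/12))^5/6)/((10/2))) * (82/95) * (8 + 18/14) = 83536198926336/11176655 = 7474168.16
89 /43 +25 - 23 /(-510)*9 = 200847 /7310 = 27.48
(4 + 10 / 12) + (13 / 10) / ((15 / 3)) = 382 / 75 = 5.09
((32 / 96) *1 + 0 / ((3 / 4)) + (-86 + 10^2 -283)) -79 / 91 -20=-79043 / 273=-289.53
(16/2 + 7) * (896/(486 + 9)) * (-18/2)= -2688/11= -244.36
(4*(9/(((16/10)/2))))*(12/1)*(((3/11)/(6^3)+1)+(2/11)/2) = 12975/22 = 589.77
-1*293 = -293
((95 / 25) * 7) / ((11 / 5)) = 133 / 11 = 12.09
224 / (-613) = -224 / 613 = -0.37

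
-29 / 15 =-1.93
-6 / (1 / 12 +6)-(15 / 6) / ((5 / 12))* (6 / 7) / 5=-5148 / 2555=-2.01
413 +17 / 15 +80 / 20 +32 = 6752 / 15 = 450.13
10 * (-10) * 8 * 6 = -4800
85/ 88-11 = -10.03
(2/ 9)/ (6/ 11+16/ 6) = 11/ 159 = 0.07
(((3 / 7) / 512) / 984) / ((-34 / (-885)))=885 / 39968768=0.00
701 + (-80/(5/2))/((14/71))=3771/7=538.71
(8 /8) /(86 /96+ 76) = 48 /3691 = 0.01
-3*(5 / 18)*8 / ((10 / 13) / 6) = -52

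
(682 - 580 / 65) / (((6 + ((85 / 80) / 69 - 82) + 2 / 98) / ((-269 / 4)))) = 595.87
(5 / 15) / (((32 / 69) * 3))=23 / 96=0.24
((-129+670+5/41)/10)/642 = 11093/131610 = 0.08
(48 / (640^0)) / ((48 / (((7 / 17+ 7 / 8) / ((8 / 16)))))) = 175 / 68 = 2.57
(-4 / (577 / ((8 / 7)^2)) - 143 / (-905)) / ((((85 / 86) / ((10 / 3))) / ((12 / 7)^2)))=31466579904 / 21314025145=1.48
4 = 4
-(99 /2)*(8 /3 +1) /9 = -121 /6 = -20.17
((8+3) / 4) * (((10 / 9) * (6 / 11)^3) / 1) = 60 / 121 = 0.50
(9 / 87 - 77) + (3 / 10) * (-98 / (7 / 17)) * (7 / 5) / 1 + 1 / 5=-128076 / 725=-176.66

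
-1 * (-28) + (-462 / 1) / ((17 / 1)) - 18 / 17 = -4 / 17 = -0.24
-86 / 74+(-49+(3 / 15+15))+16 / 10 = -6172 / 185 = -33.36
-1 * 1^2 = -1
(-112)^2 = 12544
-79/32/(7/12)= -237/56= -4.23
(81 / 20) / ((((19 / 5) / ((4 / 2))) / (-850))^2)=292612500 / 361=810560.94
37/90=0.41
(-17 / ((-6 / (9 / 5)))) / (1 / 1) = 51 / 10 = 5.10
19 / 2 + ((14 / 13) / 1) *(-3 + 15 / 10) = 205 / 26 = 7.88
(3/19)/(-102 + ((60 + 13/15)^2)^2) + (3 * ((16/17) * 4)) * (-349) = -884626895614750797/224430772825553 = -3941.65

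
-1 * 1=-1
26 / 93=0.28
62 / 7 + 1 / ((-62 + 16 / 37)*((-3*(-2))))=8.85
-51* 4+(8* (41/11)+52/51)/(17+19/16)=-33026404/163251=-202.30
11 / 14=0.79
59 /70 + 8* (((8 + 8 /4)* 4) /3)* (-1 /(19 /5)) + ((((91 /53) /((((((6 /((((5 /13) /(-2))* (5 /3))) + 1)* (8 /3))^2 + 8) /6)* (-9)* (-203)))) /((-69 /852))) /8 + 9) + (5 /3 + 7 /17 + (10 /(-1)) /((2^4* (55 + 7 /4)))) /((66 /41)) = -1918071147496165931527 /113207178621648074040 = -16.94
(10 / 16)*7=35 / 8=4.38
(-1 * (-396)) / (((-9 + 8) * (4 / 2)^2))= -99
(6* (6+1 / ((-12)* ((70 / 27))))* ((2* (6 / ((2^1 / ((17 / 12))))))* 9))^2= 588272126121 / 78400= 7503471.00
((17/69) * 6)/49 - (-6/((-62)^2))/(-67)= 4374935/145128298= 0.03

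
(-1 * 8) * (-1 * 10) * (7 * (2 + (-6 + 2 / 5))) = -2016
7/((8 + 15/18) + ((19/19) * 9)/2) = 21/40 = 0.52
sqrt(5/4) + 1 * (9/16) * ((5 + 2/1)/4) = 63/64 + sqrt(5)/2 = 2.10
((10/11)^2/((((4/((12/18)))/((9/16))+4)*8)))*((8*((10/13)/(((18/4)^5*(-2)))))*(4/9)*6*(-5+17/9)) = 896000/9195523623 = 0.00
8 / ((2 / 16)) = 64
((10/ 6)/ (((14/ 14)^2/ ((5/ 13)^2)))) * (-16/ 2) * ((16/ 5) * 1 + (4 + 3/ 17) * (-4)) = 229600/ 8619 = 26.64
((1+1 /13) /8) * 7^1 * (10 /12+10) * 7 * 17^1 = 29155 /24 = 1214.79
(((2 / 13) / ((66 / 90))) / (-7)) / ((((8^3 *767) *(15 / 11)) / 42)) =-0.00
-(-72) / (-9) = -8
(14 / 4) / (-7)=-1 / 2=-0.50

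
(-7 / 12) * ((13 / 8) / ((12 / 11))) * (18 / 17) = -1001 / 1088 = -0.92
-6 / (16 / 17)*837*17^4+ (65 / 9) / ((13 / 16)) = -32087347703 / 72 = -445657606.99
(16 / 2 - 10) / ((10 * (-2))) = 1 / 10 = 0.10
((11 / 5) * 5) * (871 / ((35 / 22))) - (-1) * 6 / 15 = 210796 / 35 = 6022.74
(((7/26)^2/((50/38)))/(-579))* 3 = -931/3261700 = -0.00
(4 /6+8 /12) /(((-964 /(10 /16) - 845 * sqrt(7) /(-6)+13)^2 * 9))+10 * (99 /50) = 51693720000 * sqrt(7) /3921206095472195401+1164598214815466632097 /58818091432082931015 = 19.80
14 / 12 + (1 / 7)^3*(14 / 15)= 573 / 490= 1.17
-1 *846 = -846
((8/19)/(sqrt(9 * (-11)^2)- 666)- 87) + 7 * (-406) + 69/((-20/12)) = -178625044/60135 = -2970.40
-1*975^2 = -950625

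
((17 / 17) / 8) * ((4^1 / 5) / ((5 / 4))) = 2 / 25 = 0.08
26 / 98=13 / 49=0.27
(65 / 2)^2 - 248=3233 / 4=808.25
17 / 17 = 1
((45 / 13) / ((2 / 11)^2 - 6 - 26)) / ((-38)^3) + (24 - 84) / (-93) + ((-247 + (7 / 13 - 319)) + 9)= -47541583065829 / 85534693088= -555.82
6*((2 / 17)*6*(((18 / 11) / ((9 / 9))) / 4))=324 / 187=1.73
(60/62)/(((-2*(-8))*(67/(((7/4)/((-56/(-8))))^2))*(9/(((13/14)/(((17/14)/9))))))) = 195/4519552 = 0.00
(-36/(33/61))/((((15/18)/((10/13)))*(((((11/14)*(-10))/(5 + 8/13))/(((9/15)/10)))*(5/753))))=5069900808/12780625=396.69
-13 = -13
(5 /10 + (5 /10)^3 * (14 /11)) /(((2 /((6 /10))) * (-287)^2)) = 87 /36242360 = 0.00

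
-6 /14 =-0.43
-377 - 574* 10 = -6117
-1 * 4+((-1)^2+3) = 0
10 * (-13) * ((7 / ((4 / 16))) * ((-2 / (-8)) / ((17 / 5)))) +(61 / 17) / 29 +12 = -125973 / 493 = -255.52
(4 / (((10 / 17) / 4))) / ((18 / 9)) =68 / 5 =13.60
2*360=720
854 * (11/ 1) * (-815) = -7656110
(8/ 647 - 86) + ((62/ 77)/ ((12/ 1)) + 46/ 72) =-152951269/ 1793484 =-85.28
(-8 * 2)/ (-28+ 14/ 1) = 8/ 7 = 1.14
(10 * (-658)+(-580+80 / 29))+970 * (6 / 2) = -123170 / 29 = -4247.24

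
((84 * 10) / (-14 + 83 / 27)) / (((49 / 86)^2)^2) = -35446128768 / 48589037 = -729.51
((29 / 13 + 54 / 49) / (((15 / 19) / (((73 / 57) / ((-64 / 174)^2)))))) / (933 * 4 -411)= 130337339 / 10831242240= 0.01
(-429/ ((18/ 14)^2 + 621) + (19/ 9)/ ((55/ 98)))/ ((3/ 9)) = 68747/ 7458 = 9.22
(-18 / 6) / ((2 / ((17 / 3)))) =-17 / 2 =-8.50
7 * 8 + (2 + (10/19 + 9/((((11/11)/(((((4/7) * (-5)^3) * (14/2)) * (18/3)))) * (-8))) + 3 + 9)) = 65465/19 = 3445.53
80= 80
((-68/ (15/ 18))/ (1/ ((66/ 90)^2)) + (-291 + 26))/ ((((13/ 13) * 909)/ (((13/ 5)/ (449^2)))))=-1505803/ 343603704375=-0.00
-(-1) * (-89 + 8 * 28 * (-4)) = -985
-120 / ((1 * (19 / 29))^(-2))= -43320 / 841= -51.51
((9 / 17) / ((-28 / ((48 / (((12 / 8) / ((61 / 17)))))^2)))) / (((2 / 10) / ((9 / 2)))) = -192896640 / 34391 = -5608.93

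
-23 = -23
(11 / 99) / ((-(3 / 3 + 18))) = -1 / 171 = -0.01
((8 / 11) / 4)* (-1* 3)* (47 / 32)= -141 / 176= -0.80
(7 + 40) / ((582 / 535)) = 25145 / 582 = 43.20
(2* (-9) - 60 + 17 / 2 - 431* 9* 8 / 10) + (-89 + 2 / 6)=-97841 / 30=-3261.37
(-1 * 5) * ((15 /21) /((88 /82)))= -1025 /308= -3.33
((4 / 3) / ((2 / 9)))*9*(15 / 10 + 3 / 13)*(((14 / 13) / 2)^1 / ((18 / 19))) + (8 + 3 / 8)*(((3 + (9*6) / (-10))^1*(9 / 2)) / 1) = -126171 / 3380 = -37.33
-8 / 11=-0.73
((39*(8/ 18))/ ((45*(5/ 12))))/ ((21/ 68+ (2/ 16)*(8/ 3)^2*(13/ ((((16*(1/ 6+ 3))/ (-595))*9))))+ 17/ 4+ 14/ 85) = -403104/ 4515055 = -0.09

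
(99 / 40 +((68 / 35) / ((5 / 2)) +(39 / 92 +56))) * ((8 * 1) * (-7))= -1921569 / 575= -3341.86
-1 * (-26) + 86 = 112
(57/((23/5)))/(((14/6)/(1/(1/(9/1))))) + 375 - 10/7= 67840/161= 421.37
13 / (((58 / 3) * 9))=13 / 174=0.07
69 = 69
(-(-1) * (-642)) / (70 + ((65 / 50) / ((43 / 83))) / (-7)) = -1932420 / 209621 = -9.22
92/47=1.96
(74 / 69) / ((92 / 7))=259 / 3174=0.08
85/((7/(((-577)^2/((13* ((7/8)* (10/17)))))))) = 604185.12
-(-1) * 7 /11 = 7 /11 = 0.64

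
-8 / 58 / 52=-1 / 377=-0.00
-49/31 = -1.58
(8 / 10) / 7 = 4 / 35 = 0.11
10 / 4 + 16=37 / 2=18.50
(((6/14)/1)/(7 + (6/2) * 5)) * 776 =1164/77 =15.12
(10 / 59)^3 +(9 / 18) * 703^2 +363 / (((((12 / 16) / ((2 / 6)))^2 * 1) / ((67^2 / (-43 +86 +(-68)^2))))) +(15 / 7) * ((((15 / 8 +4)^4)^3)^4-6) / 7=2501917496939284125858581000000000000.00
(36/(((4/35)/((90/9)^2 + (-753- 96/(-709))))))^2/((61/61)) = 21259831430475225/502681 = 42292888393.39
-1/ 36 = -0.03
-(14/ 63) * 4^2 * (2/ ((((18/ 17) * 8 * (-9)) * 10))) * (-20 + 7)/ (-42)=221/ 76545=0.00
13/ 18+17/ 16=257/ 144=1.78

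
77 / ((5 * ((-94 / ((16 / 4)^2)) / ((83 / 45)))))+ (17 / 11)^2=-3130313 / 1279575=-2.45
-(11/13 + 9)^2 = -16384/169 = -96.95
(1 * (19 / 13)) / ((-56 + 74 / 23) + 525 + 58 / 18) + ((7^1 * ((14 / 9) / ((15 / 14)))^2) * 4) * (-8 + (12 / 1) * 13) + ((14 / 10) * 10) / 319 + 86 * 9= 70730316249514483 / 7438190245200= 9509.08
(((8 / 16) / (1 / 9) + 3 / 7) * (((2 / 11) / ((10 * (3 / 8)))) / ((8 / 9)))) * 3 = 621 / 770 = 0.81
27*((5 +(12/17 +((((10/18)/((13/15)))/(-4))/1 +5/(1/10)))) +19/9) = 1376151/884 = 1556.73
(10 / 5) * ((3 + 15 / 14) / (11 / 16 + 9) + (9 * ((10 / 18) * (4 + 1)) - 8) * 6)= 222252 / 1085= 204.84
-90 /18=-5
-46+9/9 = -45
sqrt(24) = 2*sqrt(6) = 4.90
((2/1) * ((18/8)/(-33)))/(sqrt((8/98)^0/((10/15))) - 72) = sqrt(6)/76010+72/38005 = 0.00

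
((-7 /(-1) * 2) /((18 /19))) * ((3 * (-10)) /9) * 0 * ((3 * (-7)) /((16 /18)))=0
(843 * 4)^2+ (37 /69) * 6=261518906 /23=11370387.22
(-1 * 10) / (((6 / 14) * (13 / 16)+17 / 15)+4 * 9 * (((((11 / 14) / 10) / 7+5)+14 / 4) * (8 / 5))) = -588000 / 28913611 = -0.02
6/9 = 2/3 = 0.67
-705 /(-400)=141 /80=1.76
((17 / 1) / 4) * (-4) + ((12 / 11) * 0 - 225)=-242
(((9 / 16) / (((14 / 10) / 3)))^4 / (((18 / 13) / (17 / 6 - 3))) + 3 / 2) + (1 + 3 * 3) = 7078264681 / 629407744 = 11.25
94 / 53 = 1.77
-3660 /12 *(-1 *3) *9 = 8235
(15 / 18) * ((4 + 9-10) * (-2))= -5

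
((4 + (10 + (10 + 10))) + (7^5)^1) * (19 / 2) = 319979 / 2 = 159989.50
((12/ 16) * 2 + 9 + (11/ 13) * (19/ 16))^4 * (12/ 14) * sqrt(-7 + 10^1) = 26009.46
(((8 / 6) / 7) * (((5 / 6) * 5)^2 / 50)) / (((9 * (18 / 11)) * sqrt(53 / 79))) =275 * sqrt(4187) / 3245508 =0.01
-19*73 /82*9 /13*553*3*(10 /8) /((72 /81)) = -931918365 /34112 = -27319.37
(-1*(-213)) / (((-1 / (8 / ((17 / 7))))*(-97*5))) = 1.45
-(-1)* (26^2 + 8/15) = 10148/15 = 676.53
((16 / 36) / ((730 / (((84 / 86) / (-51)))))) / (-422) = 14 / 506681685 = 0.00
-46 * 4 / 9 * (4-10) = 368 / 3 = 122.67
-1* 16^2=-256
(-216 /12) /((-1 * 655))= 18 /655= 0.03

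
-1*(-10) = 10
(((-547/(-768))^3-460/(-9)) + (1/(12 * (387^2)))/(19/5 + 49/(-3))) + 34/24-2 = 6009859756851079/118097222565888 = 50.89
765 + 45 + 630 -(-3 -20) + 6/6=1464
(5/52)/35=1/364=0.00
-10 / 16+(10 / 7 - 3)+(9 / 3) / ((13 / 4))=-927 / 728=-1.27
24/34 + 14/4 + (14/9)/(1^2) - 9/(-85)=8977/1530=5.87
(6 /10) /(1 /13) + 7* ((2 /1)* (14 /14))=109 /5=21.80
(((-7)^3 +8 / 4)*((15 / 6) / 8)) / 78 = -1705 / 1248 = -1.37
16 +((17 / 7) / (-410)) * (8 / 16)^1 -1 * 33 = -97597 / 5740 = -17.00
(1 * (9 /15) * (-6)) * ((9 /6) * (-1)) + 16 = 107 /5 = 21.40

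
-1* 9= -9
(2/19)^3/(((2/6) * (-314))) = -12/1076863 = -0.00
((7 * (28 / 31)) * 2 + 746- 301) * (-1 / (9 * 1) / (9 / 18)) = -9458 / 93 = -101.70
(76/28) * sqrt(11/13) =19 * sqrt(143)/91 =2.50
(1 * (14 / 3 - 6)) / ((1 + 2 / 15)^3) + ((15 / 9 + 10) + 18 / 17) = 174061 / 14739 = 11.81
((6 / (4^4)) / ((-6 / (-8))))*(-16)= -1 / 2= -0.50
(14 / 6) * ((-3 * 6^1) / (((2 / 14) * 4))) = -147 / 2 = -73.50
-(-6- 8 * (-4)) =-26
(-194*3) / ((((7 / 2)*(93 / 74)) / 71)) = -2038552 / 217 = -9394.25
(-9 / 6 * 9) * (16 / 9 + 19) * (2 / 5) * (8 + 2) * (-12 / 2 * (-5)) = -33660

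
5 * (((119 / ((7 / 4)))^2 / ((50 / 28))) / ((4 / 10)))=32368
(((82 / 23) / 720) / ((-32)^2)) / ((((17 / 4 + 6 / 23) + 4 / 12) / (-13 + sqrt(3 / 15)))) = -533 / 41072640 + 41 *sqrt(5) / 205363200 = -0.00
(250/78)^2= 15625/1521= 10.27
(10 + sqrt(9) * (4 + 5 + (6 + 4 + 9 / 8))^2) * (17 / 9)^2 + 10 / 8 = 22664947 / 5184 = 4372.10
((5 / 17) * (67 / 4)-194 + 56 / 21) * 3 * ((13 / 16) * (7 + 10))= -494351 / 64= -7724.23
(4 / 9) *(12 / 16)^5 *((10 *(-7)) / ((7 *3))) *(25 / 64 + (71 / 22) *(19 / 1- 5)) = -1443735 / 90112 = -16.02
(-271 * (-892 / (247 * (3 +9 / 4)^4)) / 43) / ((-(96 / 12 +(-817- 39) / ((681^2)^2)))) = -10269695260489792 / 2742306674340789647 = -0.00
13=13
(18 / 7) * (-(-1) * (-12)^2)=2592 / 7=370.29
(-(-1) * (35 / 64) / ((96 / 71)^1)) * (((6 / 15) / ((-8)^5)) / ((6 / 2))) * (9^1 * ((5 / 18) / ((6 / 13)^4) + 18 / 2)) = -175320229 / 782757789696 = -0.00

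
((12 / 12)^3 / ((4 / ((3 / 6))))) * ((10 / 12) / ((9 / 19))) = 95 / 432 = 0.22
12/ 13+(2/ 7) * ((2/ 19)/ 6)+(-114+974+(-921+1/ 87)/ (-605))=78488086384/ 91005915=862.45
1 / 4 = 0.25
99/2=49.50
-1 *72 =-72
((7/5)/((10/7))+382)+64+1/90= 446.99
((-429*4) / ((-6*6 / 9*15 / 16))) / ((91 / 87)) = 15312 / 35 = 437.49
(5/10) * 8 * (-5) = -20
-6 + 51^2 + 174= 2769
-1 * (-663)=663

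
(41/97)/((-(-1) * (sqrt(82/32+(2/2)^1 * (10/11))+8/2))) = 28864/213885 - 164 * sqrt(6721)/213885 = 0.07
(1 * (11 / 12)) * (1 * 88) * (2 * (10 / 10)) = 484 / 3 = 161.33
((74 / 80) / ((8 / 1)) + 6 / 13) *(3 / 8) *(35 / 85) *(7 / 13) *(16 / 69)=0.01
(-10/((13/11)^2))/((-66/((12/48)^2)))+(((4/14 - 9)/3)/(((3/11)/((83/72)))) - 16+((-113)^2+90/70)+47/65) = 13954826771/1095120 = 12742.74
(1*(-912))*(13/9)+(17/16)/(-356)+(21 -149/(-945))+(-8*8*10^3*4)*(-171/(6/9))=353443949113279/5382720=65662703.82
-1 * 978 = -978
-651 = -651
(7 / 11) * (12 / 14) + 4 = 50 / 11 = 4.55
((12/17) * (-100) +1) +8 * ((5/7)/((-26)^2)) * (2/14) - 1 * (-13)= -7966152/140777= -56.59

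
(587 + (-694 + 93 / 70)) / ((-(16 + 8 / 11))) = 81367 / 12880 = 6.32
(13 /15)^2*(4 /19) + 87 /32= 2.88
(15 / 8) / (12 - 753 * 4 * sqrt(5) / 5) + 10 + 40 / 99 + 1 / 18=2087432981 / 199571328 - 1255 * sqrt(5) / 2015872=10.46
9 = 9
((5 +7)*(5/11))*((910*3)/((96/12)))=20475/11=1861.36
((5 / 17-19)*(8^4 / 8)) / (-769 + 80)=3072 / 221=13.90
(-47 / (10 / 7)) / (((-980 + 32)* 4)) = 329 / 37920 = 0.01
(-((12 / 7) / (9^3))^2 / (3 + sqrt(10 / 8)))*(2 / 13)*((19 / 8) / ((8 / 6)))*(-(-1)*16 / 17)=-1216 / 2202521139 + 608*sqrt(5) / 6607563417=-0.00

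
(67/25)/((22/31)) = 2077/550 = 3.78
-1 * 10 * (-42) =420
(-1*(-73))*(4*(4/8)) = 146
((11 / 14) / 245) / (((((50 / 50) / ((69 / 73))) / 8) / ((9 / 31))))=27324 / 3881045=0.01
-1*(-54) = 54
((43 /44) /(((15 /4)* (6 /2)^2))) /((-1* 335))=-43 /497475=-0.00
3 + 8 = 11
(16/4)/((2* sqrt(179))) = 2* sqrt(179)/179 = 0.15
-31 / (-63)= 31 / 63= 0.49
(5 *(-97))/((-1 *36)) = 485/36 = 13.47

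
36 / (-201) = -12 / 67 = -0.18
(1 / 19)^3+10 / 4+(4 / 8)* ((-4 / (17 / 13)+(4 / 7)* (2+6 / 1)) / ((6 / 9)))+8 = 18992809 / 1632442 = 11.63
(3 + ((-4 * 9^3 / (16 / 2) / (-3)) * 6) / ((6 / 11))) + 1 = 2681 / 2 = 1340.50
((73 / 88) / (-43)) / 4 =-73 / 15136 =-0.00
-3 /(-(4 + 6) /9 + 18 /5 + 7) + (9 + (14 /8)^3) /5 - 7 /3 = 91159 /409920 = 0.22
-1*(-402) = 402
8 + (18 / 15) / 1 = 46 / 5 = 9.20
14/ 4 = 7/ 2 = 3.50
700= 700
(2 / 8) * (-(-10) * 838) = 2095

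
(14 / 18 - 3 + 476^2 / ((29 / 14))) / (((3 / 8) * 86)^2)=456767936 / 4343301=105.17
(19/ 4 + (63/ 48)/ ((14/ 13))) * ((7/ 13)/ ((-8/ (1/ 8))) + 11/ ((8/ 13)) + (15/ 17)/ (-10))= 48028287/ 452608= 106.11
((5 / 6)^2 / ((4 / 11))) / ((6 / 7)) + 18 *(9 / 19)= 176543 / 16416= 10.75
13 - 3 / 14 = 179 / 14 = 12.79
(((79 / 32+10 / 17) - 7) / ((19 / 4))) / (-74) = 2145 / 191216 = 0.01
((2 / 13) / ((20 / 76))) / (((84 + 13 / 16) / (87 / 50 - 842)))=-12771952 / 2205125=-5.79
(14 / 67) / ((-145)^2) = 14 / 1408675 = 0.00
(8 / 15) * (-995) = -530.67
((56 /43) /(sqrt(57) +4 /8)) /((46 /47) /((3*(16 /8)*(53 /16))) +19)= -836976 /1389527155 +1673952*sqrt(57) /1389527155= 0.01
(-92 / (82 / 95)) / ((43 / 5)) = -21850 / 1763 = -12.39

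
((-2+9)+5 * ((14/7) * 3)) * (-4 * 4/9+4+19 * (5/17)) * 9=44215/17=2600.88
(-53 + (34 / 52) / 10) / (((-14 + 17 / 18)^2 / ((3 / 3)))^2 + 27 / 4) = -361196172 / 198283098845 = -0.00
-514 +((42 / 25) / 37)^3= -406806832162 / 791453125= -514.00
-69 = -69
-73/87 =-0.84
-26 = -26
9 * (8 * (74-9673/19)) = -595224/19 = -31327.58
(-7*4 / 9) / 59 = -28 / 531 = -0.05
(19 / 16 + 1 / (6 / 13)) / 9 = 161 / 432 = 0.37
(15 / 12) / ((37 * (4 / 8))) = 5 / 74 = 0.07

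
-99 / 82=-1.21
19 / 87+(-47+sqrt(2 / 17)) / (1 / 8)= -32693 / 87+8 * sqrt(34) / 17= -373.04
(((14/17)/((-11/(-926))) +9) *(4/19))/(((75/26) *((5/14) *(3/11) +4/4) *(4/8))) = 3280928/314925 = 10.42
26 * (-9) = -234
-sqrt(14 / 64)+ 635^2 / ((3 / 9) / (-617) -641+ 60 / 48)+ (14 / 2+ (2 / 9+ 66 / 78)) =-344829457228 / 554195421 -sqrt(14) / 8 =-622.68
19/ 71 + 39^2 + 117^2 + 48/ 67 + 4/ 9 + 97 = 655399748/ 42813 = 15308.43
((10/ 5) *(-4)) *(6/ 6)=-8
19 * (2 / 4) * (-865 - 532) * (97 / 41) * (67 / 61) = -34486.80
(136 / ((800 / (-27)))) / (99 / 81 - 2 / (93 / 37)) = -7533 / 700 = -10.76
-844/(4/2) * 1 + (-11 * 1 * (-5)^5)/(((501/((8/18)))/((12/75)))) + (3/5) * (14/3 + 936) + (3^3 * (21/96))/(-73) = 7752212083/52665120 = 147.20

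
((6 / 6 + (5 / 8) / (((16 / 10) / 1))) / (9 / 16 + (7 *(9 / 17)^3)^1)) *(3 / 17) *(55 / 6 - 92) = -12783337 / 1006920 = -12.70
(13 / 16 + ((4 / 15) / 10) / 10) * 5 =4891 / 1200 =4.08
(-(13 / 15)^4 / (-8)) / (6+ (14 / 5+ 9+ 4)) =28561 / 8829000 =0.00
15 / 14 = 1.07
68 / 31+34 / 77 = 2.64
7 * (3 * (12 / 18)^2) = 28 / 3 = 9.33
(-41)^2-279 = 1402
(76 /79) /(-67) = -76 /5293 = -0.01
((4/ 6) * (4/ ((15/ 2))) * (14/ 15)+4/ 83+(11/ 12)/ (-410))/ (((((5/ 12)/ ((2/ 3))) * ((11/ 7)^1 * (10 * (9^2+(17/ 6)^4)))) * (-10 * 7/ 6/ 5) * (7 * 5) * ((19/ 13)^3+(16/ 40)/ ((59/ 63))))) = -9256447907928/ 10144012860101016875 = -0.00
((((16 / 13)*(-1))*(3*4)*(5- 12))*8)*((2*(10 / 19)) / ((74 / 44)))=4730880 / 9139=517.66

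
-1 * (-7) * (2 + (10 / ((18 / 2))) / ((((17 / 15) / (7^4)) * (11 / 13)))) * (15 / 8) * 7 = 95658535 / 374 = 255771.48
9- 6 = 3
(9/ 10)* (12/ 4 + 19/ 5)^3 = 176868/ 625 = 282.99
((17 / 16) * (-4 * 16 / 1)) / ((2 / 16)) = -544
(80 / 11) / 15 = 16 / 33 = 0.48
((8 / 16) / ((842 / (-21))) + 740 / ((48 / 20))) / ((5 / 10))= 1557637 / 2526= 616.64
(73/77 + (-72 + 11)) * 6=-27744/77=-360.31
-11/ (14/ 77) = -121/ 2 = -60.50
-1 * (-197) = 197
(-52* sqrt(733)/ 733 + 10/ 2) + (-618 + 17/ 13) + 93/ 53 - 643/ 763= -321091488/ 525707 - 52* sqrt(733)/ 733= -612.70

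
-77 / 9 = -8.56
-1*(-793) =793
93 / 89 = 1.04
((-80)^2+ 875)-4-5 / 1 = 7266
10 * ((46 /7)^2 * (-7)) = -21160 /7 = -3022.86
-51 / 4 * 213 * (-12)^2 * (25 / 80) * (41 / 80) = -4008447 / 64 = -62631.98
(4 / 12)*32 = 32 / 3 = 10.67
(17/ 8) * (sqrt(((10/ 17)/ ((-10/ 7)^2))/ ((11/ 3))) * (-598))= -2093 * sqrt(5610)/ 440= -356.29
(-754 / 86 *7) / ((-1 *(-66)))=-2639 / 2838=-0.93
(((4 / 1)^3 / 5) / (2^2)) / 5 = 16 / 25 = 0.64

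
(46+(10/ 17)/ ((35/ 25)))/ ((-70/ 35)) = -2762/ 119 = -23.21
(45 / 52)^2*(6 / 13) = 6075 / 17576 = 0.35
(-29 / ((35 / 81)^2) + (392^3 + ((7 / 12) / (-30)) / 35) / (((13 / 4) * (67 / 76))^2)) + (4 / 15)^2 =12274527222222367 / 1672803405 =7337698.61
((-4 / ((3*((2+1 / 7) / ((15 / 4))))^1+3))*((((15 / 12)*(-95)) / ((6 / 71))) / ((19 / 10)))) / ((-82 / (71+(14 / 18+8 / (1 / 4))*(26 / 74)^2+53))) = -98012065375 / 100021878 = -979.91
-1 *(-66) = 66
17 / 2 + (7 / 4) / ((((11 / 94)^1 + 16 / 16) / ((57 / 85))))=4059 / 425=9.55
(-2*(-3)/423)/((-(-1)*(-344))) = -1/24252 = -0.00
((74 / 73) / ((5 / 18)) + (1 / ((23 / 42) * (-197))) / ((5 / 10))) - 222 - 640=-1419583898 / 1653815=-858.37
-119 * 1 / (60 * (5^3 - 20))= -17 / 900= -0.02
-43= -43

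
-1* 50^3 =-125000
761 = 761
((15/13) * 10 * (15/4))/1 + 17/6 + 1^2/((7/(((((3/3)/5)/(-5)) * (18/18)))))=314611/6825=46.10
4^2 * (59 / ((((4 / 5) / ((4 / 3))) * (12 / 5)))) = 5900 / 9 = 655.56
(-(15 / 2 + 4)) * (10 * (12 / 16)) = -86.25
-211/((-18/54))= 633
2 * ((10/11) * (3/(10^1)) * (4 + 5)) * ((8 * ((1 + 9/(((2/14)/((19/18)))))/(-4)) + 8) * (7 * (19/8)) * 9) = -4104513/44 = -93284.39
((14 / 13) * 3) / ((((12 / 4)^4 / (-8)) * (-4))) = 28 / 351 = 0.08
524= 524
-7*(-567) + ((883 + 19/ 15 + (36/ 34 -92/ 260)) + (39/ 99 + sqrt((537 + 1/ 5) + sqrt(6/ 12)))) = sqrt(50*sqrt(2) + 53720)/ 10 + 177014441/ 36465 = 4877.56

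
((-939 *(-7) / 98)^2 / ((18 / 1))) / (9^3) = 97969 / 285768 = 0.34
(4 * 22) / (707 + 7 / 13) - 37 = -169591 / 4599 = -36.88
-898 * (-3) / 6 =449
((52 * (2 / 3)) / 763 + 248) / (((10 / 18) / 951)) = 1619864928 / 3815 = 424604.18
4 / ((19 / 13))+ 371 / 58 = 10065 / 1102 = 9.13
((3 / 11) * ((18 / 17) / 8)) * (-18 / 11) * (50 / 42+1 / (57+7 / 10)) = -1185435 / 16616446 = -0.07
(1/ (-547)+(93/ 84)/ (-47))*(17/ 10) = -310641/ 7198520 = -0.04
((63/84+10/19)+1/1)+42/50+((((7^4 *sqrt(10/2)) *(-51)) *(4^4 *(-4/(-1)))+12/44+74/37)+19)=509731/20900-125389824 *sqrt(5)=-280380145.76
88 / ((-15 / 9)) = -264 / 5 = -52.80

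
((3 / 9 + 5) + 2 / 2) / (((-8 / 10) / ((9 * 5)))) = -1425 / 4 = -356.25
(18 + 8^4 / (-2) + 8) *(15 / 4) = -15165 / 2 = -7582.50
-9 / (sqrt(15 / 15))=-9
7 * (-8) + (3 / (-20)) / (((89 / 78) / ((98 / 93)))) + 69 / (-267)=-777996 / 13795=-56.40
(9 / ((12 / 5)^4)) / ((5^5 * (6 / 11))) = 11 / 69120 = 0.00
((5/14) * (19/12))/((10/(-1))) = -19/336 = -0.06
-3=-3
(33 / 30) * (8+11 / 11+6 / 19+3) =1287 / 95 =13.55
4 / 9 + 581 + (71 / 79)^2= 32704522 / 56169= 582.25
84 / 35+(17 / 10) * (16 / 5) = 196 / 25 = 7.84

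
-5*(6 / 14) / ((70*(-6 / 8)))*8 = 16 / 49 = 0.33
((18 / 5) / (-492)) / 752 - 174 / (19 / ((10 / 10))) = -9.16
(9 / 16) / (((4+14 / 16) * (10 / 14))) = 21 / 130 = 0.16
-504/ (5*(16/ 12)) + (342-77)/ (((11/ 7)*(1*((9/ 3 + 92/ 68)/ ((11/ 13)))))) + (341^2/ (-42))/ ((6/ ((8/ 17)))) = -259.96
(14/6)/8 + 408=9799/24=408.29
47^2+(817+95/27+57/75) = 2045438/675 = 3030.28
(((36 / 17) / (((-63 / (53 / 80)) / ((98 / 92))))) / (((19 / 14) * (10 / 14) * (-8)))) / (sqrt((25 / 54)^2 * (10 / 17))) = 490833 * sqrt(170) / 742900000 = 0.01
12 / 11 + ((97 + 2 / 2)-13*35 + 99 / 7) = -26316 / 77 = -341.77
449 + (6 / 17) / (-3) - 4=7563 / 17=444.88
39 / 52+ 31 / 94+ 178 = 33667 / 188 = 179.08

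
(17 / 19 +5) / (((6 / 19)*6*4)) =7 / 9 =0.78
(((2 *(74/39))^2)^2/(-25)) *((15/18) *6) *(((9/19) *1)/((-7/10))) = 959570432/34187517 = 28.07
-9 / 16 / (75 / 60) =-9 / 20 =-0.45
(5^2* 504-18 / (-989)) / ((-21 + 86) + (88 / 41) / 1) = 510918138 / 2722717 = 187.65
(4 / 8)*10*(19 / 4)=23.75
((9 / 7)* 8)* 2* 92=13248 / 7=1892.57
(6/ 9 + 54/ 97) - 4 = -808/ 291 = -2.78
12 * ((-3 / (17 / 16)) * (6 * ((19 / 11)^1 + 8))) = -369792 / 187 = -1977.50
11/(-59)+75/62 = 3743/3658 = 1.02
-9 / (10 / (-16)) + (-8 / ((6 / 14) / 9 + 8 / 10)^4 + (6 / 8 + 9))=10856402403 / 1254844820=8.65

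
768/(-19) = -768/19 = -40.42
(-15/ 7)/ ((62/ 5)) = -0.17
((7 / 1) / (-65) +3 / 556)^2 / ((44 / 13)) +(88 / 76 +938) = 939.16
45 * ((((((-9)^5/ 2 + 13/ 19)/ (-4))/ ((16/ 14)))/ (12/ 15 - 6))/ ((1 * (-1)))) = 1767000375/ 31616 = 55889.43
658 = 658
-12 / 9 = -4 / 3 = -1.33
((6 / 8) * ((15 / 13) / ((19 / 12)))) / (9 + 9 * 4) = 3 / 247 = 0.01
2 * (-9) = -18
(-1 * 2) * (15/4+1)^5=-2476099/512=-4836.13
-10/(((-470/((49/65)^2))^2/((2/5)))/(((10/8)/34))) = -5764801/26813780825000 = -0.00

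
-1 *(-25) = 25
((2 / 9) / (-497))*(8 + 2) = -20 / 4473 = -0.00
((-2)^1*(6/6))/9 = -2/9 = -0.22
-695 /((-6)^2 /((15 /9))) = -32.18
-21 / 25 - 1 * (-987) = 24654 / 25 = 986.16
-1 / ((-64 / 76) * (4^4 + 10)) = 1 / 224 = 0.00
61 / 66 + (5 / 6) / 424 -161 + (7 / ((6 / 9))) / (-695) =-3113549807 / 19448880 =-160.09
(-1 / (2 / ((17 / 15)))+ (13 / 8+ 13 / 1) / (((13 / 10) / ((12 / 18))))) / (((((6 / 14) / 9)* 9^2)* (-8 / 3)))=-91 / 135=-0.67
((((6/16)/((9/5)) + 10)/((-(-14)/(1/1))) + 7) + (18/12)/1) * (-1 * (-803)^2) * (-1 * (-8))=-285650387/6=-47608397.83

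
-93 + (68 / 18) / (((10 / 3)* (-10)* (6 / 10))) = -8387 / 90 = -93.19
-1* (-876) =876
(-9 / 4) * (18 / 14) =-81 / 28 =-2.89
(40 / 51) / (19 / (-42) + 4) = 560 / 2533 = 0.22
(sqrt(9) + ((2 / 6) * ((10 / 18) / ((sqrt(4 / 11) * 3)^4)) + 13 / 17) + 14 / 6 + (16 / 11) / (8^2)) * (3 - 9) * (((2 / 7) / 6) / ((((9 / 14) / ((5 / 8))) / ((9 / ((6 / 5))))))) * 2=-1004109875 / 39261024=-25.58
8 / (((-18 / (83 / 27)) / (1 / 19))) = -332 / 4617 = -0.07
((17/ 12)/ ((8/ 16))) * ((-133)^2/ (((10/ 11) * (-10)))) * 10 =-55130.72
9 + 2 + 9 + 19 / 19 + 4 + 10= 35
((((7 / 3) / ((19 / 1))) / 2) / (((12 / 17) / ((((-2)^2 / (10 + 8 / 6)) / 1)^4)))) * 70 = 8820 / 93347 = 0.09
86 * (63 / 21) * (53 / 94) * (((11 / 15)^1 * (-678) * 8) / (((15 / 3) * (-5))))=135974256 / 5875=23144.55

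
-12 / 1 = -12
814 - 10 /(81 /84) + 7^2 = 23021 /27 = 852.63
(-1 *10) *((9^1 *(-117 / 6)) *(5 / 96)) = 91.41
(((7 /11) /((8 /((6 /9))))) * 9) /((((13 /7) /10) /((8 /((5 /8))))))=4704 /143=32.90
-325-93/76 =-24793/76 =-326.22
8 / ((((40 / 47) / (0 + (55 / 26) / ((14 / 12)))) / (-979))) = -1518429 / 91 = -16686.03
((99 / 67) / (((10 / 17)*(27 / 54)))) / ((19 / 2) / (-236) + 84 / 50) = 361080 / 117853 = 3.06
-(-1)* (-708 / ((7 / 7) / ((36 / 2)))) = -12744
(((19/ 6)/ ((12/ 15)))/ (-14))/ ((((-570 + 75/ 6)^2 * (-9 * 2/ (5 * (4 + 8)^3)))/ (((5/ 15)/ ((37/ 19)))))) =0.00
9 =9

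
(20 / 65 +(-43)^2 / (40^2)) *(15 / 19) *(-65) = -91311 / 1216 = -75.09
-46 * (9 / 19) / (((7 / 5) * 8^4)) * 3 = -3105 / 272384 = -0.01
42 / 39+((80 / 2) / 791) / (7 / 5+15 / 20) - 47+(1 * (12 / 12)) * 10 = -15873671 / 442169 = -35.90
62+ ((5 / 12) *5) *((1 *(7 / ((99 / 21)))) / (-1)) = 23327 / 396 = 58.91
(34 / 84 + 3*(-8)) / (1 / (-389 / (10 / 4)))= 385499 / 105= 3671.42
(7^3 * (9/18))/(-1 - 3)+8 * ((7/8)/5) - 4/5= -1691/40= -42.28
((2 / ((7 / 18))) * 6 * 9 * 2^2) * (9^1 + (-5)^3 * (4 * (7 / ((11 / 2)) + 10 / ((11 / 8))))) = -4736391.90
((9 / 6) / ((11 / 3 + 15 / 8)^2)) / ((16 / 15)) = 810 / 17689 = 0.05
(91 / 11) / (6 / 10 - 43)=-455 / 2332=-0.20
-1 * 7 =-7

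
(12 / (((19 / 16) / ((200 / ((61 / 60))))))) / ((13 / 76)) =9216000 / 793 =11621.69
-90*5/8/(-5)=45/4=11.25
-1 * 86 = -86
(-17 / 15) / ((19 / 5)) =-17 / 57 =-0.30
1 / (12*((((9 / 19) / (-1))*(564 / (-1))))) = 19 / 60912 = 0.00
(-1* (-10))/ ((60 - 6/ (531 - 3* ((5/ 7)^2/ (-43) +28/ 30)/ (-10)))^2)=3132637877620729/ 1127325132459303840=0.00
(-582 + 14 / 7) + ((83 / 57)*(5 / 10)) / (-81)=-5355803 / 9234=-580.01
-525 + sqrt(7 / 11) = -524.20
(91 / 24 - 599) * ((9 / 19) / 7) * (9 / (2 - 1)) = -385695 / 1064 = -362.50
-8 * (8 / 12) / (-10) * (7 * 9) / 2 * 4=336 / 5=67.20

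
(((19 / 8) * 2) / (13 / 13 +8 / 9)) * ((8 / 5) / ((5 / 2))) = 684 / 425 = 1.61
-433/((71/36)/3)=-46764/71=-658.65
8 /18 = 4 /9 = 0.44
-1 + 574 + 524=1097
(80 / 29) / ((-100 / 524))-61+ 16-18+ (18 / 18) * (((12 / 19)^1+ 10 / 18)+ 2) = -1841476 / 24795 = -74.27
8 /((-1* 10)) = -4 /5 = -0.80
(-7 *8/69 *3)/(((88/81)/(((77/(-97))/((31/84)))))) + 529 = 36919565/69161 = 533.82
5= 5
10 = 10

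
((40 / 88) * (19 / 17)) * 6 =3.05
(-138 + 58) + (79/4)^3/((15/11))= 5346629/960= 5569.41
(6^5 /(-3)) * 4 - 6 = -10374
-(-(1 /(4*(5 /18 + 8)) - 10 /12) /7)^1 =-359 /3129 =-0.11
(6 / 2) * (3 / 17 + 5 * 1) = 264 / 17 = 15.53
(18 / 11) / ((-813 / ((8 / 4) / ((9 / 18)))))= -24 / 2981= -0.01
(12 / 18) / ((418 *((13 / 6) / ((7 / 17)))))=14 / 46189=0.00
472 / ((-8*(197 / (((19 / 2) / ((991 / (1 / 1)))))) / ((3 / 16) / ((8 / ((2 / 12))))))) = -1121 / 99956224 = -0.00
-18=-18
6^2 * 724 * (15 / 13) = 390960 / 13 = 30073.85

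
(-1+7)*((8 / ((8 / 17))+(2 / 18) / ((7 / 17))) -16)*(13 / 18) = 1040 / 189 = 5.50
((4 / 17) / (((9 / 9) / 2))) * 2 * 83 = 78.12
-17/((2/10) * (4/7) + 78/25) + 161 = 88151/566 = 155.74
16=16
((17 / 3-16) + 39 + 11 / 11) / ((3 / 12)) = 356 / 3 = 118.67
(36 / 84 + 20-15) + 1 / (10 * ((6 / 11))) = 2357 / 420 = 5.61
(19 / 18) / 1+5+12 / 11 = 7.15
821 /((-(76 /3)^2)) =-7389 /5776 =-1.28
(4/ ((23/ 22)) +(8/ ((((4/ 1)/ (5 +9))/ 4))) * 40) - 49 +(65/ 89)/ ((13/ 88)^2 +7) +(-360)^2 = 14919390405233/ 111309719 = 134034.93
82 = 82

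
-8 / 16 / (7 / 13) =-13 / 14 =-0.93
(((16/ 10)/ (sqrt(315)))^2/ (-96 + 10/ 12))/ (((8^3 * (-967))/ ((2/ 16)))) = 1/ 46381188000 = 0.00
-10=-10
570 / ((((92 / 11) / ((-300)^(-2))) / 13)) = 2717 / 276000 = 0.01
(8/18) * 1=4/9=0.44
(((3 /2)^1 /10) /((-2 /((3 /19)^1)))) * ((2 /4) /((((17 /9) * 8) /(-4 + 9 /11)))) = 567 /454784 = 0.00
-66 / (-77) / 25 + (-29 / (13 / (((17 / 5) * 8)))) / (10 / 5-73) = 143578 / 161525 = 0.89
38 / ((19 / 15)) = 30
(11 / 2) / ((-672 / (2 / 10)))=-11 / 6720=-0.00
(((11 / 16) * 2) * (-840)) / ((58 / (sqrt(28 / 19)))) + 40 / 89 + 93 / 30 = 3159 / 890 - 1155 * sqrt(133) / 551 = -20.62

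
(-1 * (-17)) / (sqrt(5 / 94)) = 17 * sqrt(470) / 5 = 73.71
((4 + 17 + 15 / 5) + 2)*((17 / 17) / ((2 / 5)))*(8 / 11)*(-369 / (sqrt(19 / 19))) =-191880 / 11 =-17443.64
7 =7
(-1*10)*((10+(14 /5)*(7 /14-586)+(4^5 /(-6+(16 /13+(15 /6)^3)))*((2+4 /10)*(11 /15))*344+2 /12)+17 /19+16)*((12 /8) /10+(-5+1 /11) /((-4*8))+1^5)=-204821318605753 /283153200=-723358.66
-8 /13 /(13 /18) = -144 /169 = -0.85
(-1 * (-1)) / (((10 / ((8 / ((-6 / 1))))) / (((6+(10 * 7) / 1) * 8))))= -81.07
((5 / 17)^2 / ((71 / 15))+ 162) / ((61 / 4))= 13297812 / 1251659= 10.62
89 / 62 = 1.44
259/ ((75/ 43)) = 11137/ 75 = 148.49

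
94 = 94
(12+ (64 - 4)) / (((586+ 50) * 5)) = 6 / 265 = 0.02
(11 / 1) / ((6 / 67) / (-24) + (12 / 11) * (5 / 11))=22.35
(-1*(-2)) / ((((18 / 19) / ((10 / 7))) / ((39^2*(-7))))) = -32110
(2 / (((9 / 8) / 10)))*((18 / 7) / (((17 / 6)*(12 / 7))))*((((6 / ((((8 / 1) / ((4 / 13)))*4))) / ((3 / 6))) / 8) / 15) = 2 / 221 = 0.01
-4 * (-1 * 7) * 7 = 196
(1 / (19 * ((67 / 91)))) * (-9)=-819 / 1273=-0.64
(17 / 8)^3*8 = 4913 / 64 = 76.77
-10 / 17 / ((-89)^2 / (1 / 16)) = -5 / 1077256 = -0.00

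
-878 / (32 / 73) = -32047 / 16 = -2002.94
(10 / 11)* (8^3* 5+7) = 25670 / 11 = 2333.64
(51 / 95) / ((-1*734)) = -51 / 69730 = -0.00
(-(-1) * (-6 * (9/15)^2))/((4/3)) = -1.62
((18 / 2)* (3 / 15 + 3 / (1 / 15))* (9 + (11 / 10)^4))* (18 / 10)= 957779073 / 125000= 7662.23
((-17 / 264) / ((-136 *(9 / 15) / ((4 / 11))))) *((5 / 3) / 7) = 25 / 365904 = 0.00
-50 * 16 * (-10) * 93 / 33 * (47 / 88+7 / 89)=13814.56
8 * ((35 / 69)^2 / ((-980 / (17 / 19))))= -170 / 90459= -0.00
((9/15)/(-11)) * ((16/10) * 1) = -24/275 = -0.09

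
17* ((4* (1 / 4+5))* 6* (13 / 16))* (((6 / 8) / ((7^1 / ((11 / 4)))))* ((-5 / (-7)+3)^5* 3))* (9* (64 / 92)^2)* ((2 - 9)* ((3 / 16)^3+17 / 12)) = -47189477.17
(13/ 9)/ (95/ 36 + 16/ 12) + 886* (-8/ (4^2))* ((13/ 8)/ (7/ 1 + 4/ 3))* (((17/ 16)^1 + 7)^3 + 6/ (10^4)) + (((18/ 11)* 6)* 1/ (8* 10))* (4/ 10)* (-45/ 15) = -254981451091567/ 5632000000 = -45273.70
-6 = -6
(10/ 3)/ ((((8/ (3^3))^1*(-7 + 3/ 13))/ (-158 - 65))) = 130455/ 352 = 370.61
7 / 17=0.41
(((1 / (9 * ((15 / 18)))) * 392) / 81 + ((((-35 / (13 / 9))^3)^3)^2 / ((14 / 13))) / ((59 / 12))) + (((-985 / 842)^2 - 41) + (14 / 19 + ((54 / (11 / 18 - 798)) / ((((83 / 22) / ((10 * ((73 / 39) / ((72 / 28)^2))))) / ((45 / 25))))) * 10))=15581814065411004982251538023941693360129622940237451007213157 / 9950933867136490378531854242235818820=1565864498092064301745134.00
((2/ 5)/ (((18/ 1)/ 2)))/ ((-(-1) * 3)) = 2/ 135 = 0.01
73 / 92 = 0.79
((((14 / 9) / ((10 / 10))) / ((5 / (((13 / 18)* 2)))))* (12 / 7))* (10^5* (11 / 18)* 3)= 11440000 / 81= 141234.57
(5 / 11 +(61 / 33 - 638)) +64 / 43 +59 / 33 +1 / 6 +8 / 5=-8948981 / 14190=-630.65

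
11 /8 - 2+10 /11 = 25 /88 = 0.28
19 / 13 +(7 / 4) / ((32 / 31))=5253 / 1664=3.16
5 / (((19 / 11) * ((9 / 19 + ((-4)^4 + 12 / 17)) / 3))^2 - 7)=1573605 / 6898255714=0.00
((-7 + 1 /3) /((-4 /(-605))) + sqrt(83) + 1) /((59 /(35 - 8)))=-27198 /59 + 27 * sqrt(83) /59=-456.81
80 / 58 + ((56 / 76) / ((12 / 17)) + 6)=27847 / 3306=8.42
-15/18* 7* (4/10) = -7/3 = -2.33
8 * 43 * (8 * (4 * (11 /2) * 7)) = 423808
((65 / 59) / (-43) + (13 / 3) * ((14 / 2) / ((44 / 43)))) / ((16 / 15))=49593505 / 1786048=27.77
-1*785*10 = -7850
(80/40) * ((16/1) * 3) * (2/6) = 32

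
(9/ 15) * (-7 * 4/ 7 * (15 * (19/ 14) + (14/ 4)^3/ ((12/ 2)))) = -66.01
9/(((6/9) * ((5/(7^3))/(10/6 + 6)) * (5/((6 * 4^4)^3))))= 128649504227328/25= 5145980169093.12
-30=-30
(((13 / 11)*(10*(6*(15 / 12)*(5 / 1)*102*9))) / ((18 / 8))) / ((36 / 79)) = 4364750 / 11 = 396795.45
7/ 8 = 0.88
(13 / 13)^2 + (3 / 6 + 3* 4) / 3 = 31 / 6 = 5.17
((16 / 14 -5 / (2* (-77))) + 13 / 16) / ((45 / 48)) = 2449 / 1155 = 2.12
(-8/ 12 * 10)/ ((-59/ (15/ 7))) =100/ 413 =0.24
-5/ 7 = -0.71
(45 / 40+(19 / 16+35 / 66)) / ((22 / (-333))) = -166611 / 3872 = -43.03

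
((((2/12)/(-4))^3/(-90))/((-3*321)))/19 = -1/22764395520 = -0.00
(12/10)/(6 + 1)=6/35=0.17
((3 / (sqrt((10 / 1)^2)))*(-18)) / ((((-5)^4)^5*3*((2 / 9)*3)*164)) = -27 / 156402587890625000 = -0.00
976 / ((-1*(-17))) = 976 / 17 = 57.41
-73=-73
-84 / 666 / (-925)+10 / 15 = 68464 / 102675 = 0.67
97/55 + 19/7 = 1724/385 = 4.48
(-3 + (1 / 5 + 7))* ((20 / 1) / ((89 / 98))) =8232 / 89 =92.49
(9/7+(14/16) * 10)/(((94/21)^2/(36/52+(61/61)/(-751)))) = 59712219/172531736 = 0.35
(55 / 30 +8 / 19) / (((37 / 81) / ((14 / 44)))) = 48573 / 30932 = 1.57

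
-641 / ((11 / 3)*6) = -641 / 22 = -29.14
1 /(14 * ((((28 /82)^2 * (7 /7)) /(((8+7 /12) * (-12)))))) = -173143 /2744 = -63.10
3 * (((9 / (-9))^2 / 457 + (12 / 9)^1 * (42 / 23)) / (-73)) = -76845 / 767303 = -0.10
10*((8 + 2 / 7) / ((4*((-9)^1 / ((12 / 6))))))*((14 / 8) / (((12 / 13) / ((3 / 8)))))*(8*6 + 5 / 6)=-552305 / 3456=-159.81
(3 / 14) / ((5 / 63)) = 27 / 10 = 2.70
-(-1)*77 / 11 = 7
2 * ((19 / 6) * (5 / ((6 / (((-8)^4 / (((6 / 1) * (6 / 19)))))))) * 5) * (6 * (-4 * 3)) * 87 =-1072025600 / 3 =-357341866.67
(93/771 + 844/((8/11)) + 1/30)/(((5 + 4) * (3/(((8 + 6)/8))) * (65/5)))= 31320247/5412420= 5.79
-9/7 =-1.29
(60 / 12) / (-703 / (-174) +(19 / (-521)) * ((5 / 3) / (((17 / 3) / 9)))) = 7705590 / 6077701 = 1.27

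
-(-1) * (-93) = -93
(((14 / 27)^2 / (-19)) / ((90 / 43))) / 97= -4214 / 60459615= -0.00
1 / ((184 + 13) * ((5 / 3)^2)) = 9 / 4925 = 0.00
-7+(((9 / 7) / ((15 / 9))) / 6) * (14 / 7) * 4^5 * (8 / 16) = 4363 / 35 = 124.66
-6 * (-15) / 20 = 9 / 2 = 4.50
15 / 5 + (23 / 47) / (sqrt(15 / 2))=23 * sqrt(30) / 705 + 3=3.18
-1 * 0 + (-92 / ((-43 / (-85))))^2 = 61152400 / 1849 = 33073.23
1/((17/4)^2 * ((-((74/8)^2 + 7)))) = -256/428009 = -0.00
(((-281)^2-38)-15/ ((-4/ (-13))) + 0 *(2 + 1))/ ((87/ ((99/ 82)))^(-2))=446024734337/ 1089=409572758.80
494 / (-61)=-494 / 61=-8.10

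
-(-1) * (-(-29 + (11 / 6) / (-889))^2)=-841.12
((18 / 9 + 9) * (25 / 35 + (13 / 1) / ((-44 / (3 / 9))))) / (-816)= -569 / 68544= -0.01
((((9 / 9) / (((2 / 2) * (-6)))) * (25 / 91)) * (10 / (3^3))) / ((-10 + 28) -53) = 25 / 51597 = 0.00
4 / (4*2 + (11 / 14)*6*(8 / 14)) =49 / 131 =0.37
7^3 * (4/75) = 1372/75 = 18.29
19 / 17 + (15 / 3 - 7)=-15 / 17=-0.88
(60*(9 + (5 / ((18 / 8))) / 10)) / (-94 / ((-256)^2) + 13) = 54394880 / 1277811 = 42.57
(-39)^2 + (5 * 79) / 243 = 369998 / 243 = 1522.63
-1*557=-557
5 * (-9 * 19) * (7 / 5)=-1197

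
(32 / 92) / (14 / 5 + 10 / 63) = 630 / 5359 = 0.12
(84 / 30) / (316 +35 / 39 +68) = 546 / 75055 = 0.01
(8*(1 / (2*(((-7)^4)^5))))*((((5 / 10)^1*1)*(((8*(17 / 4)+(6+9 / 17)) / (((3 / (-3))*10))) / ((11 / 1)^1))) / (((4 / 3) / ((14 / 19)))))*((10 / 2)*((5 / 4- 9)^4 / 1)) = -1908917907 / 20736140591938957864448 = -0.00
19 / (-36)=-19 / 36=-0.53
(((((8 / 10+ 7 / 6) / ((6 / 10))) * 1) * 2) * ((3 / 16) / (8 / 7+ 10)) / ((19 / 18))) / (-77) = -59 / 43472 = -0.00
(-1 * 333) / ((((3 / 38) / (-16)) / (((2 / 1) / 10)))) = 67488 / 5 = 13497.60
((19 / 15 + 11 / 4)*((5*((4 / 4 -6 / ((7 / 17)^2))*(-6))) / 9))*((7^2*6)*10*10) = 13536166.67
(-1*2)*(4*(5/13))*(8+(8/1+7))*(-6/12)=35.38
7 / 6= 1.17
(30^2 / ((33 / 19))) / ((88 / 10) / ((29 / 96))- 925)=-826500 / 1428911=-0.58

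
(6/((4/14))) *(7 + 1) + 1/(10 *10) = 16801/100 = 168.01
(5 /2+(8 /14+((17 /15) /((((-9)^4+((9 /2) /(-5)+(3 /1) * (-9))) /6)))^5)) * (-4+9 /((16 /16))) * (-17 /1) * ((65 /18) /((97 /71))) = -2019821398727559914625125 /2927023150317035830956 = -690.06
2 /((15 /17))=34 /15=2.27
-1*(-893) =893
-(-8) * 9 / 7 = 72 / 7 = 10.29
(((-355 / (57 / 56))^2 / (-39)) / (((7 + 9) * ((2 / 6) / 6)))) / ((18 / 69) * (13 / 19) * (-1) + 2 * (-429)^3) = 20290025 / 913089798504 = 0.00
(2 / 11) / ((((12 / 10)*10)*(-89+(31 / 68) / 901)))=-30634 / 179943093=-0.00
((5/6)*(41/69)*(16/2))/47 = 820/9729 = 0.08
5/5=1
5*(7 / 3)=35 / 3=11.67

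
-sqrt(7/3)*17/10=-17*sqrt(21)/30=-2.60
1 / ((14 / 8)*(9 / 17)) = 68 / 63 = 1.08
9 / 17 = 0.53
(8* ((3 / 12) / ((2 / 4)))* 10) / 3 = 40 / 3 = 13.33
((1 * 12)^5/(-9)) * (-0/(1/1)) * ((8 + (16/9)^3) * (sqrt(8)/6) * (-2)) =0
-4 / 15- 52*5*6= -23404 / 15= -1560.27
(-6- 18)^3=-13824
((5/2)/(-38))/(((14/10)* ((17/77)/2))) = -275/646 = -0.43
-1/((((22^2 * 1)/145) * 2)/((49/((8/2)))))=-7105/3872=-1.83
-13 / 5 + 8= 27 / 5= 5.40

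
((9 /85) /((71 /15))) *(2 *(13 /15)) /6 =39 /6035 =0.01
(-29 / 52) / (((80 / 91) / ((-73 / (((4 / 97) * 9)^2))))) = 139431971 / 414720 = 336.21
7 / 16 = 0.44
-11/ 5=-2.20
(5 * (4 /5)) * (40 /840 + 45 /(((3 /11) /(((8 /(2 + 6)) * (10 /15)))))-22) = 7396 /21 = 352.19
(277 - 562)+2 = -283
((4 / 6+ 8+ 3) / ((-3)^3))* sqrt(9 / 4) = -35 / 54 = -0.65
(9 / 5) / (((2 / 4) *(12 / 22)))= 33 / 5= 6.60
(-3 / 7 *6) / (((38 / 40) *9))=-40 / 133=-0.30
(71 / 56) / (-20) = -71 / 1120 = -0.06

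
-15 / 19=-0.79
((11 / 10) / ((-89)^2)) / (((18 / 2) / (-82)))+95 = 33861824 / 356445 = 95.00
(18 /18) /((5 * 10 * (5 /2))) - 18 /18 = -124 /125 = -0.99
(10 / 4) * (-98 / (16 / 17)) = -4165 / 16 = -260.31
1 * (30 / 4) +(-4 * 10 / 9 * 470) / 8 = -4565 / 18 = -253.61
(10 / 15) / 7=2 / 21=0.10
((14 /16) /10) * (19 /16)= 133 /1280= 0.10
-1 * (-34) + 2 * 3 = 40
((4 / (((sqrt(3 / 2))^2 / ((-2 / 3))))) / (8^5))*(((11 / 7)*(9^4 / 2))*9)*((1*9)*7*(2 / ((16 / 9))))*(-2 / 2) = 5845851 / 32768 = 178.40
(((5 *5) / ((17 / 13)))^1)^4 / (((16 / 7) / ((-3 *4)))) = -234289453125 / 334084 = -701289.06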